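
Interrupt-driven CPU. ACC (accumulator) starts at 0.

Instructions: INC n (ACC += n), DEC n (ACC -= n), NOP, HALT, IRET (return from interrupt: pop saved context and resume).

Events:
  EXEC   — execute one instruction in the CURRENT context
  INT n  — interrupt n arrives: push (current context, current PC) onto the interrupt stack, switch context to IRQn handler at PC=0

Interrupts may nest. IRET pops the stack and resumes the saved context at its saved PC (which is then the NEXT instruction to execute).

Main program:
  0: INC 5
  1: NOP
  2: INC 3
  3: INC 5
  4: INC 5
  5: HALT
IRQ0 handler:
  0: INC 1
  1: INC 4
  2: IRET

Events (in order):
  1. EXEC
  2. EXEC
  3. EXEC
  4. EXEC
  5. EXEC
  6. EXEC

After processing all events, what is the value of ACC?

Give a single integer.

Answer: 18

Derivation:
Event 1 (EXEC): [MAIN] PC=0: INC 5 -> ACC=5
Event 2 (EXEC): [MAIN] PC=1: NOP
Event 3 (EXEC): [MAIN] PC=2: INC 3 -> ACC=8
Event 4 (EXEC): [MAIN] PC=3: INC 5 -> ACC=13
Event 5 (EXEC): [MAIN] PC=4: INC 5 -> ACC=18
Event 6 (EXEC): [MAIN] PC=5: HALT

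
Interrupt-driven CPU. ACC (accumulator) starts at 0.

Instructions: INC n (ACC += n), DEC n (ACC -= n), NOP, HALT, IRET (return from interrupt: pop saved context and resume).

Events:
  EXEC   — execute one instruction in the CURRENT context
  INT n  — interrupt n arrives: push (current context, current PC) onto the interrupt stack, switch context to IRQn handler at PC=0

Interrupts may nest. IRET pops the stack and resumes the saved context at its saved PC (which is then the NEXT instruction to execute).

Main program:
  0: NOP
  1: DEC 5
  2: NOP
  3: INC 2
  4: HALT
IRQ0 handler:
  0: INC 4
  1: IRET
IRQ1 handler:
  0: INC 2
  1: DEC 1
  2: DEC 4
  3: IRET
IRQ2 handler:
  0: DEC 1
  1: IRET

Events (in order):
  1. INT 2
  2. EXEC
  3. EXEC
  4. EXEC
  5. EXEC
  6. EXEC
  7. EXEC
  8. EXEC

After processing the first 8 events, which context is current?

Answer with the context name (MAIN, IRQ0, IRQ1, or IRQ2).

Answer: MAIN

Derivation:
Event 1 (INT 2): INT 2 arrives: push (MAIN, PC=0), enter IRQ2 at PC=0 (depth now 1)
Event 2 (EXEC): [IRQ2] PC=0: DEC 1 -> ACC=-1
Event 3 (EXEC): [IRQ2] PC=1: IRET -> resume MAIN at PC=0 (depth now 0)
Event 4 (EXEC): [MAIN] PC=0: NOP
Event 5 (EXEC): [MAIN] PC=1: DEC 5 -> ACC=-6
Event 6 (EXEC): [MAIN] PC=2: NOP
Event 7 (EXEC): [MAIN] PC=3: INC 2 -> ACC=-4
Event 8 (EXEC): [MAIN] PC=4: HALT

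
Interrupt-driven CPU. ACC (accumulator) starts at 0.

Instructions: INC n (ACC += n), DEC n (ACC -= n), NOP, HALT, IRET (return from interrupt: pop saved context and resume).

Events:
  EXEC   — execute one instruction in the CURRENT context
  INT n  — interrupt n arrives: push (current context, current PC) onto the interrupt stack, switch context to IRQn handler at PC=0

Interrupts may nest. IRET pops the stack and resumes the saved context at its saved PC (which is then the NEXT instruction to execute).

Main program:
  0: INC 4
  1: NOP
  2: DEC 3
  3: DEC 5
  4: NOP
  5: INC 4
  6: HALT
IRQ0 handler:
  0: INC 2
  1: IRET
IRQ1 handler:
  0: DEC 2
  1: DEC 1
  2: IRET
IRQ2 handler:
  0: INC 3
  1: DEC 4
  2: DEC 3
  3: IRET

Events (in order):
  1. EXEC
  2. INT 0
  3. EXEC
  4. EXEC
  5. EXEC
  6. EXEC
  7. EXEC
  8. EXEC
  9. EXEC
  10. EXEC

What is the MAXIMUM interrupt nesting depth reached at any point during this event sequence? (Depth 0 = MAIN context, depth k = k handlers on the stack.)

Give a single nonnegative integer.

Answer: 1

Derivation:
Event 1 (EXEC): [MAIN] PC=0: INC 4 -> ACC=4 [depth=0]
Event 2 (INT 0): INT 0 arrives: push (MAIN, PC=1), enter IRQ0 at PC=0 (depth now 1) [depth=1]
Event 3 (EXEC): [IRQ0] PC=0: INC 2 -> ACC=6 [depth=1]
Event 4 (EXEC): [IRQ0] PC=1: IRET -> resume MAIN at PC=1 (depth now 0) [depth=0]
Event 5 (EXEC): [MAIN] PC=1: NOP [depth=0]
Event 6 (EXEC): [MAIN] PC=2: DEC 3 -> ACC=3 [depth=0]
Event 7 (EXEC): [MAIN] PC=3: DEC 5 -> ACC=-2 [depth=0]
Event 8 (EXEC): [MAIN] PC=4: NOP [depth=0]
Event 9 (EXEC): [MAIN] PC=5: INC 4 -> ACC=2 [depth=0]
Event 10 (EXEC): [MAIN] PC=6: HALT [depth=0]
Max depth observed: 1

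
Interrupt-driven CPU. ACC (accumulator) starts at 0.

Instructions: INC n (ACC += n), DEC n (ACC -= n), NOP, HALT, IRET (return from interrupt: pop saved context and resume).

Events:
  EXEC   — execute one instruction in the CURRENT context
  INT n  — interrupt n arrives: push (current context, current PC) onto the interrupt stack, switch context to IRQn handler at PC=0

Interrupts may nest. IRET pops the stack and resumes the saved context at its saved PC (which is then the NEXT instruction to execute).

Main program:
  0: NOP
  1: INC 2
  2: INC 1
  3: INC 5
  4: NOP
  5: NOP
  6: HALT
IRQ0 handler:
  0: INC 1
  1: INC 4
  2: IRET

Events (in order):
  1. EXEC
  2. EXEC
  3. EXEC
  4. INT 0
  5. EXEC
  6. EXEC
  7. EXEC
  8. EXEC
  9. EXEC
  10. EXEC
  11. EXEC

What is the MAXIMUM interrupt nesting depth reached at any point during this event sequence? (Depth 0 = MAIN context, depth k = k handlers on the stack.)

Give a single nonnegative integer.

Event 1 (EXEC): [MAIN] PC=0: NOP [depth=0]
Event 2 (EXEC): [MAIN] PC=1: INC 2 -> ACC=2 [depth=0]
Event 3 (EXEC): [MAIN] PC=2: INC 1 -> ACC=3 [depth=0]
Event 4 (INT 0): INT 0 arrives: push (MAIN, PC=3), enter IRQ0 at PC=0 (depth now 1) [depth=1]
Event 5 (EXEC): [IRQ0] PC=0: INC 1 -> ACC=4 [depth=1]
Event 6 (EXEC): [IRQ0] PC=1: INC 4 -> ACC=8 [depth=1]
Event 7 (EXEC): [IRQ0] PC=2: IRET -> resume MAIN at PC=3 (depth now 0) [depth=0]
Event 8 (EXEC): [MAIN] PC=3: INC 5 -> ACC=13 [depth=0]
Event 9 (EXEC): [MAIN] PC=4: NOP [depth=0]
Event 10 (EXEC): [MAIN] PC=5: NOP [depth=0]
Event 11 (EXEC): [MAIN] PC=6: HALT [depth=0]
Max depth observed: 1

Answer: 1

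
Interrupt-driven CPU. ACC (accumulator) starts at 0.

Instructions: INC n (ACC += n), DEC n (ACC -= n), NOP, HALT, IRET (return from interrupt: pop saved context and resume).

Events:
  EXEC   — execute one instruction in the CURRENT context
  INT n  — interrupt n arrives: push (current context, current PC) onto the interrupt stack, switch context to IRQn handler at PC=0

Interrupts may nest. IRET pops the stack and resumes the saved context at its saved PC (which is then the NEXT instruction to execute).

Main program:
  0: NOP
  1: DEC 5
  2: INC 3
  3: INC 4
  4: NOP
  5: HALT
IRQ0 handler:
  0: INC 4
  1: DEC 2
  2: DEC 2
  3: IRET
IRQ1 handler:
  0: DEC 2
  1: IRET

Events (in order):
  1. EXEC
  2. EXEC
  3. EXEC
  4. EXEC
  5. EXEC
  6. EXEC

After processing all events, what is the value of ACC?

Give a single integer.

Event 1 (EXEC): [MAIN] PC=0: NOP
Event 2 (EXEC): [MAIN] PC=1: DEC 5 -> ACC=-5
Event 3 (EXEC): [MAIN] PC=2: INC 3 -> ACC=-2
Event 4 (EXEC): [MAIN] PC=3: INC 4 -> ACC=2
Event 5 (EXEC): [MAIN] PC=4: NOP
Event 6 (EXEC): [MAIN] PC=5: HALT

Answer: 2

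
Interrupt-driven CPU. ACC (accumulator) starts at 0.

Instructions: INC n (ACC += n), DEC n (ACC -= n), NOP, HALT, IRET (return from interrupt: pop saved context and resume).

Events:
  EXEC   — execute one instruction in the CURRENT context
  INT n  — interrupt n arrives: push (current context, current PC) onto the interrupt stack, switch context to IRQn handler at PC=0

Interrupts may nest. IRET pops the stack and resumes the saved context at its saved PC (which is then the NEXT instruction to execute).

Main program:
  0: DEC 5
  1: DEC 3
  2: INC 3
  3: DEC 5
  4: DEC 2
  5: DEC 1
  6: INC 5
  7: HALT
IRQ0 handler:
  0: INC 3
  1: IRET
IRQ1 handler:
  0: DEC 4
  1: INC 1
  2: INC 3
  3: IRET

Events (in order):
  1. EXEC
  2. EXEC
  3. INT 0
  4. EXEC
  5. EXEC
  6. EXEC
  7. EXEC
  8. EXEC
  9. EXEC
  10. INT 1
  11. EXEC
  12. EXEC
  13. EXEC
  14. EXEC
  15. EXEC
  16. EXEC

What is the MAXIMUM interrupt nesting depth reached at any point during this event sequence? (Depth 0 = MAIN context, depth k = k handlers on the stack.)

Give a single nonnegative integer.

Answer: 1

Derivation:
Event 1 (EXEC): [MAIN] PC=0: DEC 5 -> ACC=-5 [depth=0]
Event 2 (EXEC): [MAIN] PC=1: DEC 3 -> ACC=-8 [depth=0]
Event 3 (INT 0): INT 0 arrives: push (MAIN, PC=2), enter IRQ0 at PC=0 (depth now 1) [depth=1]
Event 4 (EXEC): [IRQ0] PC=0: INC 3 -> ACC=-5 [depth=1]
Event 5 (EXEC): [IRQ0] PC=1: IRET -> resume MAIN at PC=2 (depth now 0) [depth=0]
Event 6 (EXEC): [MAIN] PC=2: INC 3 -> ACC=-2 [depth=0]
Event 7 (EXEC): [MAIN] PC=3: DEC 5 -> ACC=-7 [depth=0]
Event 8 (EXEC): [MAIN] PC=4: DEC 2 -> ACC=-9 [depth=0]
Event 9 (EXEC): [MAIN] PC=5: DEC 1 -> ACC=-10 [depth=0]
Event 10 (INT 1): INT 1 arrives: push (MAIN, PC=6), enter IRQ1 at PC=0 (depth now 1) [depth=1]
Event 11 (EXEC): [IRQ1] PC=0: DEC 4 -> ACC=-14 [depth=1]
Event 12 (EXEC): [IRQ1] PC=1: INC 1 -> ACC=-13 [depth=1]
Event 13 (EXEC): [IRQ1] PC=2: INC 3 -> ACC=-10 [depth=1]
Event 14 (EXEC): [IRQ1] PC=3: IRET -> resume MAIN at PC=6 (depth now 0) [depth=0]
Event 15 (EXEC): [MAIN] PC=6: INC 5 -> ACC=-5 [depth=0]
Event 16 (EXEC): [MAIN] PC=7: HALT [depth=0]
Max depth observed: 1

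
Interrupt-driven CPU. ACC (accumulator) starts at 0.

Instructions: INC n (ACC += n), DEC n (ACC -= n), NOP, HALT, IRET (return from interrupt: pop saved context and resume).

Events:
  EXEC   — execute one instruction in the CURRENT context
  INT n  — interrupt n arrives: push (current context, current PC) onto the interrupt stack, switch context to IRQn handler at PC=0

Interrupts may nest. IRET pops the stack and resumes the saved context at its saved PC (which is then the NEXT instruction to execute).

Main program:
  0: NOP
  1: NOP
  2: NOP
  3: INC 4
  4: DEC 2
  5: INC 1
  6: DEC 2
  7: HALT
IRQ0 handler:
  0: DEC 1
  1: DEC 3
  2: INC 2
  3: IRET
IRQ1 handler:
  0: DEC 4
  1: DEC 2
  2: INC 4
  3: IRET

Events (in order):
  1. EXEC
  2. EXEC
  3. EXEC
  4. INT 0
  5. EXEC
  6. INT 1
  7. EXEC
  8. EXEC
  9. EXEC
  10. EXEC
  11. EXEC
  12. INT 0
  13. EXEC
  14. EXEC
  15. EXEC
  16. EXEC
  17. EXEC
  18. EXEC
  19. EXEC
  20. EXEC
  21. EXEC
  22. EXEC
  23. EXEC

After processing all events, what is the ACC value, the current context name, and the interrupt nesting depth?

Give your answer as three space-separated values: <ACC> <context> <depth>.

Event 1 (EXEC): [MAIN] PC=0: NOP
Event 2 (EXEC): [MAIN] PC=1: NOP
Event 3 (EXEC): [MAIN] PC=2: NOP
Event 4 (INT 0): INT 0 arrives: push (MAIN, PC=3), enter IRQ0 at PC=0 (depth now 1)
Event 5 (EXEC): [IRQ0] PC=0: DEC 1 -> ACC=-1
Event 6 (INT 1): INT 1 arrives: push (IRQ0, PC=1), enter IRQ1 at PC=0 (depth now 2)
Event 7 (EXEC): [IRQ1] PC=0: DEC 4 -> ACC=-5
Event 8 (EXEC): [IRQ1] PC=1: DEC 2 -> ACC=-7
Event 9 (EXEC): [IRQ1] PC=2: INC 4 -> ACC=-3
Event 10 (EXEC): [IRQ1] PC=3: IRET -> resume IRQ0 at PC=1 (depth now 1)
Event 11 (EXEC): [IRQ0] PC=1: DEC 3 -> ACC=-6
Event 12 (INT 0): INT 0 arrives: push (IRQ0, PC=2), enter IRQ0 at PC=0 (depth now 2)
Event 13 (EXEC): [IRQ0] PC=0: DEC 1 -> ACC=-7
Event 14 (EXEC): [IRQ0] PC=1: DEC 3 -> ACC=-10
Event 15 (EXEC): [IRQ0] PC=2: INC 2 -> ACC=-8
Event 16 (EXEC): [IRQ0] PC=3: IRET -> resume IRQ0 at PC=2 (depth now 1)
Event 17 (EXEC): [IRQ0] PC=2: INC 2 -> ACC=-6
Event 18 (EXEC): [IRQ0] PC=3: IRET -> resume MAIN at PC=3 (depth now 0)
Event 19 (EXEC): [MAIN] PC=3: INC 4 -> ACC=-2
Event 20 (EXEC): [MAIN] PC=4: DEC 2 -> ACC=-4
Event 21 (EXEC): [MAIN] PC=5: INC 1 -> ACC=-3
Event 22 (EXEC): [MAIN] PC=6: DEC 2 -> ACC=-5
Event 23 (EXEC): [MAIN] PC=7: HALT

Answer: -5 MAIN 0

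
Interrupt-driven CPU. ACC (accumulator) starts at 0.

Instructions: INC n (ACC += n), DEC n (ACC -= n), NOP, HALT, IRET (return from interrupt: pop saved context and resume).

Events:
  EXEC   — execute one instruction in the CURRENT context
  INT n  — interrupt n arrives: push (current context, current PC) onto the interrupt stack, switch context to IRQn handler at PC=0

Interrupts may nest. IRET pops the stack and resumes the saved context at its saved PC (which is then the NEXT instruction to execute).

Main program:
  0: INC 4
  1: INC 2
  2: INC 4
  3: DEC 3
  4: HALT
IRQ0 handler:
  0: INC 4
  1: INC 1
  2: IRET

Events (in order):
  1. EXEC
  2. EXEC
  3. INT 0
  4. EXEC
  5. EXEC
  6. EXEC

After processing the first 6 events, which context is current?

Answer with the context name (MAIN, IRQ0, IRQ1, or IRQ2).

Answer: MAIN

Derivation:
Event 1 (EXEC): [MAIN] PC=0: INC 4 -> ACC=4
Event 2 (EXEC): [MAIN] PC=1: INC 2 -> ACC=6
Event 3 (INT 0): INT 0 arrives: push (MAIN, PC=2), enter IRQ0 at PC=0 (depth now 1)
Event 4 (EXEC): [IRQ0] PC=0: INC 4 -> ACC=10
Event 5 (EXEC): [IRQ0] PC=1: INC 1 -> ACC=11
Event 6 (EXEC): [IRQ0] PC=2: IRET -> resume MAIN at PC=2 (depth now 0)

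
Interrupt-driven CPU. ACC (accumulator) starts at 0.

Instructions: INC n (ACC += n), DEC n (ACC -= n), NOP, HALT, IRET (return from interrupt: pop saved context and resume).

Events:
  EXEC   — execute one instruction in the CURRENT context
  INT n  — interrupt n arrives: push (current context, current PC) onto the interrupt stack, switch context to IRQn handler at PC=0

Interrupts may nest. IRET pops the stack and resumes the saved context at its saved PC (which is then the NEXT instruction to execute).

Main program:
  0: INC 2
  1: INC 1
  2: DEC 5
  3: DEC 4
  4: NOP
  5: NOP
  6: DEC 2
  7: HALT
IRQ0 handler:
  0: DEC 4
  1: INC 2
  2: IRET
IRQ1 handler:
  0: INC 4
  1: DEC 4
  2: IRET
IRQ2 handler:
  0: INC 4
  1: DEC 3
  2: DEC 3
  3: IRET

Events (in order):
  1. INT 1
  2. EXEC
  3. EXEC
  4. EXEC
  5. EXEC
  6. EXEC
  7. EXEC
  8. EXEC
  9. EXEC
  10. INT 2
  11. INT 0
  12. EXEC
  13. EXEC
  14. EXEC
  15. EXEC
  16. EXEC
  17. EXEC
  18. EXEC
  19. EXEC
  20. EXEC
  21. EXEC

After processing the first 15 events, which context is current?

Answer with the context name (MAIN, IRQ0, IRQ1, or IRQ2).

Event 1 (INT 1): INT 1 arrives: push (MAIN, PC=0), enter IRQ1 at PC=0 (depth now 1)
Event 2 (EXEC): [IRQ1] PC=0: INC 4 -> ACC=4
Event 3 (EXEC): [IRQ1] PC=1: DEC 4 -> ACC=0
Event 4 (EXEC): [IRQ1] PC=2: IRET -> resume MAIN at PC=0 (depth now 0)
Event 5 (EXEC): [MAIN] PC=0: INC 2 -> ACC=2
Event 6 (EXEC): [MAIN] PC=1: INC 1 -> ACC=3
Event 7 (EXEC): [MAIN] PC=2: DEC 5 -> ACC=-2
Event 8 (EXEC): [MAIN] PC=3: DEC 4 -> ACC=-6
Event 9 (EXEC): [MAIN] PC=4: NOP
Event 10 (INT 2): INT 2 arrives: push (MAIN, PC=5), enter IRQ2 at PC=0 (depth now 1)
Event 11 (INT 0): INT 0 arrives: push (IRQ2, PC=0), enter IRQ0 at PC=0 (depth now 2)
Event 12 (EXEC): [IRQ0] PC=0: DEC 4 -> ACC=-10
Event 13 (EXEC): [IRQ0] PC=1: INC 2 -> ACC=-8
Event 14 (EXEC): [IRQ0] PC=2: IRET -> resume IRQ2 at PC=0 (depth now 1)
Event 15 (EXEC): [IRQ2] PC=0: INC 4 -> ACC=-4

Answer: IRQ2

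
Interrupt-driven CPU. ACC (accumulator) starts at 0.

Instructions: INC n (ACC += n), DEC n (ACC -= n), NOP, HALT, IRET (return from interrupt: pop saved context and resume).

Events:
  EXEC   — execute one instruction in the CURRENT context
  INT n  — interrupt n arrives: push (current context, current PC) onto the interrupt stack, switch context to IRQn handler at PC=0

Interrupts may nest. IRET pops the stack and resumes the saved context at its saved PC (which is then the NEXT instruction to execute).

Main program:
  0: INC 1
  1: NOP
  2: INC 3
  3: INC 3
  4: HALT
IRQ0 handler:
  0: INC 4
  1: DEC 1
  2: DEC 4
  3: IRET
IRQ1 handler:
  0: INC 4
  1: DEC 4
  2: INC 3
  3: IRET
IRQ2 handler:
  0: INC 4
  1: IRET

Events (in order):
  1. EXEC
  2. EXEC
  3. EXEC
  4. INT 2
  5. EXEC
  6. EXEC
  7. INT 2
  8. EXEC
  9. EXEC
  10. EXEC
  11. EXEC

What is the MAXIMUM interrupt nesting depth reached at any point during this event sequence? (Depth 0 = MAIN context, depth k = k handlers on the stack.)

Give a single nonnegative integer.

Event 1 (EXEC): [MAIN] PC=0: INC 1 -> ACC=1 [depth=0]
Event 2 (EXEC): [MAIN] PC=1: NOP [depth=0]
Event 3 (EXEC): [MAIN] PC=2: INC 3 -> ACC=4 [depth=0]
Event 4 (INT 2): INT 2 arrives: push (MAIN, PC=3), enter IRQ2 at PC=0 (depth now 1) [depth=1]
Event 5 (EXEC): [IRQ2] PC=0: INC 4 -> ACC=8 [depth=1]
Event 6 (EXEC): [IRQ2] PC=1: IRET -> resume MAIN at PC=3 (depth now 0) [depth=0]
Event 7 (INT 2): INT 2 arrives: push (MAIN, PC=3), enter IRQ2 at PC=0 (depth now 1) [depth=1]
Event 8 (EXEC): [IRQ2] PC=0: INC 4 -> ACC=12 [depth=1]
Event 9 (EXEC): [IRQ2] PC=1: IRET -> resume MAIN at PC=3 (depth now 0) [depth=0]
Event 10 (EXEC): [MAIN] PC=3: INC 3 -> ACC=15 [depth=0]
Event 11 (EXEC): [MAIN] PC=4: HALT [depth=0]
Max depth observed: 1

Answer: 1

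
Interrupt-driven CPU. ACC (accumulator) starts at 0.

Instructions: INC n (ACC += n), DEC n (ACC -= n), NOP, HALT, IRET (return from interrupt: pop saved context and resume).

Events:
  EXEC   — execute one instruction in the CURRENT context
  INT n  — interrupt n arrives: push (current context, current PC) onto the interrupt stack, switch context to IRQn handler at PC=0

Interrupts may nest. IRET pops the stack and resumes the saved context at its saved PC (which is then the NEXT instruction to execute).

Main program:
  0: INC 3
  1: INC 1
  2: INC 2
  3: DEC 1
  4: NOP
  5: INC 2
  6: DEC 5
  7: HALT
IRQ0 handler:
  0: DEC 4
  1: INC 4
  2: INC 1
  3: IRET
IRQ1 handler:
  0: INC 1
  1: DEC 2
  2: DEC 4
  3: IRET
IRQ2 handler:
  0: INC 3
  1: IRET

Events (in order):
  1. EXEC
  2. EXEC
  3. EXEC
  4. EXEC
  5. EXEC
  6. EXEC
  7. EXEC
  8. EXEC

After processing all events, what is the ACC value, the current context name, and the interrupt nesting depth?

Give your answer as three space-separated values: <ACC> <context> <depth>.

Event 1 (EXEC): [MAIN] PC=0: INC 3 -> ACC=3
Event 2 (EXEC): [MAIN] PC=1: INC 1 -> ACC=4
Event 3 (EXEC): [MAIN] PC=2: INC 2 -> ACC=6
Event 4 (EXEC): [MAIN] PC=3: DEC 1 -> ACC=5
Event 5 (EXEC): [MAIN] PC=4: NOP
Event 6 (EXEC): [MAIN] PC=5: INC 2 -> ACC=7
Event 7 (EXEC): [MAIN] PC=6: DEC 5 -> ACC=2
Event 8 (EXEC): [MAIN] PC=7: HALT

Answer: 2 MAIN 0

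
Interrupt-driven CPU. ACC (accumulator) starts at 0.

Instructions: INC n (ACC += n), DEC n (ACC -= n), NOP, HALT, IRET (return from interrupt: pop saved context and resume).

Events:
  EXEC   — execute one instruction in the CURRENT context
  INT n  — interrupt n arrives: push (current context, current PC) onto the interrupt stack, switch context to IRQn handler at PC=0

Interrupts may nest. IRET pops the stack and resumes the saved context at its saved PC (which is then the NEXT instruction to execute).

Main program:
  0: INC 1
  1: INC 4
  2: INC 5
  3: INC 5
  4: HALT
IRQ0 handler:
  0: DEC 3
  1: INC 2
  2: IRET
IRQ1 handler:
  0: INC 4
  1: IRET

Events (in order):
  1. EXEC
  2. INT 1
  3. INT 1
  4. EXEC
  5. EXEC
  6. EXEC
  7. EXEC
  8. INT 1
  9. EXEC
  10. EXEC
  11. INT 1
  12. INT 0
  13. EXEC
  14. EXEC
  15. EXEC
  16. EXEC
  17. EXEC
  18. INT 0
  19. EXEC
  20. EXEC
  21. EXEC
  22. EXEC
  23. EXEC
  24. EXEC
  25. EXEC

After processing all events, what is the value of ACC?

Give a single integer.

Event 1 (EXEC): [MAIN] PC=0: INC 1 -> ACC=1
Event 2 (INT 1): INT 1 arrives: push (MAIN, PC=1), enter IRQ1 at PC=0 (depth now 1)
Event 3 (INT 1): INT 1 arrives: push (IRQ1, PC=0), enter IRQ1 at PC=0 (depth now 2)
Event 4 (EXEC): [IRQ1] PC=0: INC 4 -> ACC=5
Event 5 (EXEC): [IRQ1] PC=1: IRET -> resume IRQ1 at PC=0 (depth now 1)
Event 6 (EXEC): [IRQ1] PC=0: INC 4 -> ACC=9
Event 7 (EXEC): [IRQ1] PC=1: IRET -> resume MAIN at PC=1 (depth now 0)
Event 8 (INT 1): INT 1 arrives: push (MAIN, PC=1), enter IRQ1 at PC=0 (depth now 1)
Event 9 (EXEC): [IRQ1] PC=0: INC 4 -> ACC=13
Event 10 (EXEC): [IRQ1] PC=1: IRET -> resume MAIN at PC=1 (depth now 0)
Event 11 (INT 1): INT 1 arrives: push (MAIN, PC=1), enter IRQ1 at PC=0 (depth now 1)
Event 12 (INT 0): INT 0 arrives: push (IRQ1, PC=0), enter IRQ0 at PC=0 (depth now 2)
Event 13 (EXEC): [IRQ0] PC=0: DEC 3 -> ACC=10
Event 14 (EXEC): [IRQ0] PC=1: INC 2 -> ACC=12
Event 15 (EXEC): [IRQ0] PC=2: IRET -> resume IRQ1 at PC=0 (depth now 1)
Event 16 (EXEC): [IRQ1] PC=0: INC 4 -> ACC=16
Event 17 (EXEC): [IRQ1] PC=1: IRET -> resume MAIN at PC=1 (depth now 0)
Event 18 (INT 0): INT 0 arrives: push (MAIN, PC=1), enter IRQ0 at PC=0 (depth now 1)
Event 19 (EXEC): [IRQ0] PC=0: DEC 3 -> ACC=13
Event 20 (EXEC): [IRQ0] PC=1: INC 2 -> ACC=15
Event 21 (EXEC): [IRQ0] PC=2: IRET -> resume MAIN at PC=1 (depth now 0)
Event 22 (EXEC): [MAIN] PC=1: INC 4 -> ACC=19
Event 23 (EXEC): [MAIN] PC=2: INC 5 -> ACC=24
Event 24 (EXEC): [MAIN] PC=3: INC 5 -> ACC=29
Event 25 (EXEC): [MAIN] PC=4: HALT

Answer: 29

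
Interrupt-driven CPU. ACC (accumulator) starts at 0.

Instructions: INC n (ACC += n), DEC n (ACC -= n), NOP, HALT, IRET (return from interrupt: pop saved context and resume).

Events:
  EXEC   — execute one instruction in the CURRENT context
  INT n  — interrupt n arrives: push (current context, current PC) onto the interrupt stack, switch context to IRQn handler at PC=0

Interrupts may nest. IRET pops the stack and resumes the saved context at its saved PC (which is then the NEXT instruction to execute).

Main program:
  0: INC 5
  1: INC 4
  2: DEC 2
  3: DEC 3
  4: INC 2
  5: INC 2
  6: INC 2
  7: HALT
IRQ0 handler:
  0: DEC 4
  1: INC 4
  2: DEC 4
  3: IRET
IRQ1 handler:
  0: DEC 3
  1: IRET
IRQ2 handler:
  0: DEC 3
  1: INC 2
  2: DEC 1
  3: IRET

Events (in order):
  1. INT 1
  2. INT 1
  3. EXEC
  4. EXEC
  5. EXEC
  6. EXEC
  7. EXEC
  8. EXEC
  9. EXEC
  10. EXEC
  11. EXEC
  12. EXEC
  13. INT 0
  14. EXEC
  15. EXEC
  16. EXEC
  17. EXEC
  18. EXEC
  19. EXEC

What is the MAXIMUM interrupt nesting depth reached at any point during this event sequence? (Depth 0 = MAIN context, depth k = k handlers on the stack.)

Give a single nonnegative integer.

Answer: 2

Derivation:
Event 1 (INT 1): INT 1 arrives: push (MAIN, PC=0), enter IRQ1 at PC=0 (depth now 1) [depth=1]
Event 2 (INT 1): INT 1 arrives: push (IRQ1, PC=0), enter IRQ1 at PC=0 (depth now 2) [depth=2]
Event 3 (EXEC): [IRQ1] PC=0: DEC 3 -> ACC=-3 [depth=2]
Event 4 (EXEC): [IRQ1] PC=1: IRET -> resume IRQ1 at PC=0 (depth now 1) [depth=1]
Event 5 (EXEC): [IRQ1] PC=0: DEC 3 -> ACC=-6 [depth=1]
Event 6 (EXEC): [IRQ1] PC=1: IRET -> resume MAIN at PC=0 (depth now 0) [depth=0]
Event 7 (EXEC): [MAIN] PC=0: INC 5 -> ACC=-1 [depth=0]
Event 8 (EXEC): [MAIN] PC=1: INC 4 -> ACC=3 [depth=0]
Event 9 (EXEC): [MAIN] PC=2: DEC 2 -> ACC=1 [depth=0]
Event 10 (EXEC): [MAIN] PC=3: DEC 3 -> ACC=-2 [depth=0]
Event 11 (EXEC): [MAIN] PC=4: INC 2 -> ACC=0 [depth=0]
Event 12 (EXEC): [MAIN] PC=5: INC 2 -> ACC=2 [depth=0]
Event 13 (INT 0): INT 0 arrives: push (MAIN, PC=6), enter IRQ0 at PC=0 (depth now 1) [depth=1]
Event 14 (EXEC): [IRQ0] PC=0: DEC 4 -> ACC=-2 [depth=1]
Event 15 (EXEC): [IRQ0] PC=1: INC 4 -> ACC=2 [depth=1]
Event 16 (EXEC): [IRQ0] PC=2: DEC 4 -> ACC=-2 [depth=1]
Event 17 (EXEC): [IRQ0] PC=3: IRET -> resume MAIN at PC=6 (depth now 0) [depth=0]
Event 18 (EXEC): [MAIN] PC=6: INC 2 -> ACC=0 [depth=0]
Event 19 (EXEC): [MAIN] PC=7: HALT [depth=0]
Max depth observed: 2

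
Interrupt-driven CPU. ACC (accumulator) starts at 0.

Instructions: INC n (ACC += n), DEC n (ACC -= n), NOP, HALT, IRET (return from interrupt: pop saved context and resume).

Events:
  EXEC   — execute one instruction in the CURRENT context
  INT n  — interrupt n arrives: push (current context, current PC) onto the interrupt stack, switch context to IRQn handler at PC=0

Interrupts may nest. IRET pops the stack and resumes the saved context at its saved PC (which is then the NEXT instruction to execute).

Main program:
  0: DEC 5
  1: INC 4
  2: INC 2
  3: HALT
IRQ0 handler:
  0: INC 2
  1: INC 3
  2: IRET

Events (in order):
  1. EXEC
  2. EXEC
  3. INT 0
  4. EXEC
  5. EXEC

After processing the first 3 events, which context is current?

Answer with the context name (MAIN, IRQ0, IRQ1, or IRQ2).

Event 1 (EXEC): [MAIN] PC=0: DEC 5 -> ACC=-5
Event 2 (EXEC): [MAIN] PC=1: INC 4 -> ACC=-1
Event 3 (INT 0): INT 0 arrives: push (MAIN, PC=2), enter IRQ0 at PC=0 (depth now 1)

Answer: IRQ0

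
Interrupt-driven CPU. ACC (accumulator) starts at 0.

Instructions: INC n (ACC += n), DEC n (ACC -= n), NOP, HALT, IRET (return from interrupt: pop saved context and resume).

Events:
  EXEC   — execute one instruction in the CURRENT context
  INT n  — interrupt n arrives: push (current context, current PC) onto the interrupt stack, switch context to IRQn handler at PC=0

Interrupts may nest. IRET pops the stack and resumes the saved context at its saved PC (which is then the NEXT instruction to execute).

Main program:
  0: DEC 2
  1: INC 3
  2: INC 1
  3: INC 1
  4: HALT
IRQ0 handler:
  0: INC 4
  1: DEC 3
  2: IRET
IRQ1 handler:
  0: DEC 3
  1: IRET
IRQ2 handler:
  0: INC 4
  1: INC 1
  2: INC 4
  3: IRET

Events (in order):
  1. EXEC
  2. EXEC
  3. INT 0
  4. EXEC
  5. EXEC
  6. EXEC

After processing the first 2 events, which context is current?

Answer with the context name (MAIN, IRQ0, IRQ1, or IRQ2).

Event 1 (EXEC): [MAIN] PC=0: DEC 2 -> ACC=-2
Event 2 (EXEC): [MAIN] PC=1: INC 3 -> ACC=1

Answer: MAIN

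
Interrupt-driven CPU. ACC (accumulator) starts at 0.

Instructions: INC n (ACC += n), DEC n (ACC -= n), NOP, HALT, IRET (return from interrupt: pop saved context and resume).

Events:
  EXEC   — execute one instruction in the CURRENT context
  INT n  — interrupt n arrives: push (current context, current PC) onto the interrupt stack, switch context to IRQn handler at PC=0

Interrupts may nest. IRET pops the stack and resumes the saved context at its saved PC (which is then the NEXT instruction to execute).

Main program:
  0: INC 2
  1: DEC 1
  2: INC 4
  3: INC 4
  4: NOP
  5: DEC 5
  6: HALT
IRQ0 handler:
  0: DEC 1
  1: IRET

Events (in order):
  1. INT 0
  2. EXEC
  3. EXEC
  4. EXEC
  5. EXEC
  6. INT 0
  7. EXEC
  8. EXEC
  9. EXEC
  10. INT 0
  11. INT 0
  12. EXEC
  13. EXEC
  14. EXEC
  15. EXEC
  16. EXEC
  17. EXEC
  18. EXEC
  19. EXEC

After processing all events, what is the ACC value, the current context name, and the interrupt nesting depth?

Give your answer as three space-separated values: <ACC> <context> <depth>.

Answer: 0 MAIN 0

Derivation:
Event 1 (INT 0): INT 0 arrives: push (MAIN, PC=0), enter IRQ0 at PC=0 (depth now 1)
Event 2 (EXEC): [IRQ0] PC=0: DEC 1 -> ACC=-1
Event 3 (EXEC): [IRQ0] PC=1: IRET -> resume MAIN at PC=0 (depth now 0)
Event 4 (EXEC): [MAIN] PC=0: INC 2 -> ACC=1
Event 5 (EXEC): [MAIN] PC=1: DEC 1 -> ACC=0
Event 6 (INT 0): INT 0 arrives: push (MAIN, PC=2), enter IRQ0 at PC=0 (depth now 1)
Event 7 (EXEC): [IRQ0] PC=0: DEC 1 -> ACC=-1
Event 8 (EXEC): [IRQ0] PC=1: IRET -> resume MAIN at PC=2 (depth now 0)
Event 9 (EXEC): [MAIN] PC=2: INC 4 -> ACC=3
Event 10 (INT 0): INT 0 arrives: push (MAIN, PC=3), enter IRQ0 at PC=0 (depth now 1)
Event 11 (INT 0): INT 0 arrives: push (IRQ0, PC=0), enter IRQ0 at PC=0 (depth now 2)
Event 12 (EXEC): [IRQ0] PC=0: DEC 1 -> ACC=2
Event 13 (EXEC): [IRQ0] PC=1: IRET -> resume IRQ0 at PC=0 (depth now 1)
Event 14 (EXEC): [IRQ0] PC=0: DEC 1 -> ACC=1
Event 15 (EXEC): [IRQ0] PC=1: IRET -> resume MAIN at PC=3 (depth now 0)
Event 16 (EXEC): [MAIN] PC=3: INC 4 -> ACC=5
Event 17 (EXEC): [MAIN] PC=4: NOP
Event 18 (EXEC): [MAIN] PC=5: DEC 5 -> ACC=0
Event 19 (EXEC): [MAIN] PC=6: HALT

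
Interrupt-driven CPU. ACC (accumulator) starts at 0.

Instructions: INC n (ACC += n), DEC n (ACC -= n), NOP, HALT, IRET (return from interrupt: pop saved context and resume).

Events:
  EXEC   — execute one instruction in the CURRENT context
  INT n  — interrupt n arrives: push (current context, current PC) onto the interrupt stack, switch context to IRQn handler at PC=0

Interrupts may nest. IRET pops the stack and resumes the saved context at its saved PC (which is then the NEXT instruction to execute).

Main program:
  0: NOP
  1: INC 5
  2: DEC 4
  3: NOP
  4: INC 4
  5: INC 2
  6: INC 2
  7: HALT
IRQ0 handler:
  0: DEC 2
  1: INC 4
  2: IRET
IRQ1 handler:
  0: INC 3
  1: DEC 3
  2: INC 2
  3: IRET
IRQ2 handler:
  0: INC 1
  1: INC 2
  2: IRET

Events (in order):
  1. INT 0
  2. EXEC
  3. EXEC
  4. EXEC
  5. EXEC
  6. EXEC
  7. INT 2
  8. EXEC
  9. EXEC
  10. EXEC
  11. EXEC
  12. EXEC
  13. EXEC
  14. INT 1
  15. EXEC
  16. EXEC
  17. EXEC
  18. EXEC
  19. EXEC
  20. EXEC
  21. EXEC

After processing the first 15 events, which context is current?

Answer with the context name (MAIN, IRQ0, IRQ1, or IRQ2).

Event 1 (INT 0): INT 0 arrives: push (MAIN, PC=0), enter IRQ0 at PC=0 (depth now 1)
Event 2 (EXEC): [IRQ0] PC=0: DEC 2 -> ACC=-2
Event 3 (EXEC): [IRQ0] PC=1: INC 4 -> ACC=2
Event 4 (EXEC): [IRQ0] PC=2: IRET -> resume MAIN at PC=0 (depth now 0)
Event 5 (EXEC): [MAIN] PC=0: NOP
Event 6 (EXEC): [MAIN] PC=1: INC 5 -> ACC=7
Event 7 (INT 2): INT 2 arrives: push (MAIN, PC=2), enter IRQ2 at PC=0 (depth now 1)
Event 8 (EXEC): [IRQ2] PC=0: INC 1 -> ACC=8
Event 9 (EXEC): [IRQ2] PC=1: INC 2 -> ACC=10
Event 10 (EXEC): [IRQ2] PC=2: IRET -> resume MAIN at PC=2 (depth now 0)
Event 11 (EXEC): [MAIN] PC=2: DEC 4 -> ACC=6
Event 12 (EXEC): [MAIN] PC=3: NOP
Event 13 (EXEC): [MAIN] PC=4: INC 4 -> ACC=10
Event 14 (INT 1): INT 1 arrives: push (MAIN, PC=5), enter IRQ1 at PC=0 (depth now 1)
Event 15 (EXEC): [IRQ1] PC=0: INC 3 -> ACC=13

Answer: IRQ1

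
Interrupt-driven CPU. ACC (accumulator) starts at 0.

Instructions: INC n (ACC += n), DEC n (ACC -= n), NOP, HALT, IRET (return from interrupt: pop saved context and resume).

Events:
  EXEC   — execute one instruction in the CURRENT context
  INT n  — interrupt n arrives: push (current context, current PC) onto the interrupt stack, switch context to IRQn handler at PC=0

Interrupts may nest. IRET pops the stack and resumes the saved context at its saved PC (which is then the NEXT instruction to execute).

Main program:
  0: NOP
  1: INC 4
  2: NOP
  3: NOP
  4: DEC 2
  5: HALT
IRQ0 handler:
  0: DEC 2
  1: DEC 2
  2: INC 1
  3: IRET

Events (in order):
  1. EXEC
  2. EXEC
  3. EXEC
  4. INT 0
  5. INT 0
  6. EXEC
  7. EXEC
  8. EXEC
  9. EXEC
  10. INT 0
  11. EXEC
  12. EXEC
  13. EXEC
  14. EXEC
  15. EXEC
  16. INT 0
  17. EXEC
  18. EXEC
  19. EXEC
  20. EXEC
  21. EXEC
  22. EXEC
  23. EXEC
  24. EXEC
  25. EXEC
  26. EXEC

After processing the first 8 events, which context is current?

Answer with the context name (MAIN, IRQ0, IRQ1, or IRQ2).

Answer: IRQ0

Derivation:
Event 1 (EXEC): [MAIN] PC=0: NOP
Event 2 (EXEC): [MAIN] PC=1: INC 4 -> ACC=4
Event 3 (EXEC): [MAIN] PC=2: NOP
Event 4 (INT 0): INT 0 arrives: push (MAIN, PC=3), enter IRQ0 at PC=0 (depth now 1)
Event 5 (INT 0): INT 0 arrives: push (IRQ0, PC=0), enter IRQ0 at PC=0 (depth now 2)
Event 6 (EXEC): [IRQ0] PC=0: DEC 2 -> ACC=2
Event 7 (EXEC): [IRQ0] PC=1: DEC 2 -> ACC=0
Event 8 (EXEC): [IRQ0] PC=2: INC 1 -> ACC=1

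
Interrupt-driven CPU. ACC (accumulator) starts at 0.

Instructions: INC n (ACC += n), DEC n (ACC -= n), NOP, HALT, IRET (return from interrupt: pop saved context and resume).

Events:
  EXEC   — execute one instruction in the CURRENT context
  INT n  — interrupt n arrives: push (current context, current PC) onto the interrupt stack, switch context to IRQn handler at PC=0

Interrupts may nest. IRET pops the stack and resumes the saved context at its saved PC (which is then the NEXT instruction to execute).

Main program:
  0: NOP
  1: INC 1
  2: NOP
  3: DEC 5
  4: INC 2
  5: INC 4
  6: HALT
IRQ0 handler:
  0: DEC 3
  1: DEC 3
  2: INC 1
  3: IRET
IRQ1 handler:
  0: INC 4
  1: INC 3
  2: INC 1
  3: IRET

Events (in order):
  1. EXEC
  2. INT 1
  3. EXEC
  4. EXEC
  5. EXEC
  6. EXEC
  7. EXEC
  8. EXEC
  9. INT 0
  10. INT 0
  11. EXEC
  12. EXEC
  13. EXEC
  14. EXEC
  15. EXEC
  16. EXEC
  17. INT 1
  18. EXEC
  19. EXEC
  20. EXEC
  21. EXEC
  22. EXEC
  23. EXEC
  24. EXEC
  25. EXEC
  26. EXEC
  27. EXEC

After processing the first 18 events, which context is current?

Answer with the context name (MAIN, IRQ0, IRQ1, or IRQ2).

Event 1 (EXEC): [MAIN] PC=0: NOP
Event 2 (INT 1): INT 1 arrives: push (MAIN, PC=1), enter IRQ1 at PC=0 (depth now 1)
Event 3 (EXEC): [IRQ1] PC=0: INC 4 -> ACC=4
Event 4 (EXEC): [IRQ1] PC=1: INC 3 -> ACC=7
Event 5 (EXEC): [IRQ1] PC=2: INC 1 -> ACC=8
Event 6 (EXEC): [IRQ1] PC=3: IRET -> resume MAIN at PC=1 (depth now 0)
Event 7 (EXEC): [MAIN] PC=1: INC 1 -> ACC=9
Event 8 (EXEC): [MAIN] PC=2: NOP
Event 9 (INT 0): INT 0 arrives: push (MAIN, PC=3), enter IRQ0 at PC=0 (depth now 1)
Event 10 (INT 0): INT 0 arrives: push (IRQ0, PC=0), enter IRQ0 at PC=0 (depth now 2)
Event 11 (EXEC): [IRQ0] PC=0: DEC 3 -> ACC=6
Event 12 (EXEC): [IRQ0] PC=1: DEC 3 -> ACC=3
Event 13 (EXEC): [IRQ0] PC=2: INC 1 -> ACC=4
Event 14 (EXEC): [IRQ0] PC=3: IRET -> resume IRQ0 at PC=0 (depth now 1)
Event 15 (EXEC): [IRQ0] PC=0: DEC 3 -> ACC=1
Event 16 (EXEC): [IRQ0] PC=1: DEC 3 -> ACC=-2
Event 17 (INT 1): INT 1 arrives: push (IRQ0, PC=2), enter IRQ1 at PC=0 (depth now 2)
Event 18 (EXEC): [IRQ1] PC=0: INC 4 -> ACC=2

Answer: IRQ1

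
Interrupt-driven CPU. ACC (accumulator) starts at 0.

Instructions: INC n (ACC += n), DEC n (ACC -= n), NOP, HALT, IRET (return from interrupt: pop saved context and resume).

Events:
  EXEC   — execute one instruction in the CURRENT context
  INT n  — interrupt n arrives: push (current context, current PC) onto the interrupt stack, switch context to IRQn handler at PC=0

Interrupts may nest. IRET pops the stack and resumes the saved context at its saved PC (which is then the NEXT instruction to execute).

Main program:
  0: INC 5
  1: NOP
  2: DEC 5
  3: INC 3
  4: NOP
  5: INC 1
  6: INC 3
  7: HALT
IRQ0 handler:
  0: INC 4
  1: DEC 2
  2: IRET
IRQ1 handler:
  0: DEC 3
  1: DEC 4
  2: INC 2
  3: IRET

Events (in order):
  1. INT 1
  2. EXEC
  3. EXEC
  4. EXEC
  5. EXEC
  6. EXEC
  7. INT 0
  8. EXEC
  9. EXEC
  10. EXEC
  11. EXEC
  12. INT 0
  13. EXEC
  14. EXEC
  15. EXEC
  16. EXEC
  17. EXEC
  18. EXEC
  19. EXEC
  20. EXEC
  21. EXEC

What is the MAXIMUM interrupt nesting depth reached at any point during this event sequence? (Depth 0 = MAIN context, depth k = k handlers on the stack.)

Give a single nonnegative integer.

Event 1 (INT 1): INT 1 arrives: push (MAIN, PC=0), enter IRQ1 at PC=0 (depth now 1) [depth=1]
Event 2 (EXEC): [IRQ1] PC=0: DEC 3 -> ACC=-3 [depth=1]
Event 3 (EXEC): [IRQ1] PC=1: DEC 4 -> ACC=-7 [depth=1]
Event 4 (EXEC): [IRQ1] PC=2: INC 2 -> ACC=-5 [depth=1]
Event 5 (EXEC): [IRQ1] PC=3: IRET -> resume MAIN at PC=0 (depth now 0) [depth=0]
Event 6 (EXEC): [MAIN] PC=0: INC 5 -> ACC=0 [depth=0]
Event 7 (INT 0): INT 0 arrives: push (MAIN, PC=1), enter IRQ0 at PC=0 (depth now 1) [depth=1]
Event 8 (EXEC): [IRQ0] PC=0: INC 4 -> ACC=4 [depth=1]
Event 9 (EXEC): [IRQ0] PC=1: DEC 2 -> ACC=2 [depth=1]
Event 10 (EXEC): [IRQ0] PC=2: IRET -> resume MAIN at PC=1 (depth now 0) [depth=0]
Event 11 (EXEC): [MAIN] PC=1: NOP [depth=0]
Event 12 (INT 0): INT 0 arrives: push (MAIN, PC=2), enter IRQ0 at PC=0 (depth now 1) [depth=1]
Event 13 (EXEC): [IRQ0] PC=0: INC 4 -> ACC=6 [depth=1]
Event 14 (EXEC): [IRQ0] PC=1: DEC 2 -> ACC=4 [depth=1]
Event 15 (EXEC): [IRQ0] PC=2: IRET -> resume MAIN at PC=2 (depth now 0) [depth=0]
Event 16 (EXEC): [MAIN] PC=2: DEC 5 -> ACC=-1 [depth=0]
Event 17 (EXEC): [MAIN] PC=3: INC 3 -> ACC=2 [depth=0]
Event 18 (EXEC): [MAIN] PC=4: NOP [depth=0]
Event 19 (EXEC): [MAIN] PC=5: INC 1 -> ACC=3 [depth=0]
Event 20 (EXEC): [MAIN] PC=6: INC 3 -> ACC=6 [depth=0]
Event 21 (EXEC): [MAIN] PC=7: HALT [depth=0]
Max depth observed: 1

Answer: 1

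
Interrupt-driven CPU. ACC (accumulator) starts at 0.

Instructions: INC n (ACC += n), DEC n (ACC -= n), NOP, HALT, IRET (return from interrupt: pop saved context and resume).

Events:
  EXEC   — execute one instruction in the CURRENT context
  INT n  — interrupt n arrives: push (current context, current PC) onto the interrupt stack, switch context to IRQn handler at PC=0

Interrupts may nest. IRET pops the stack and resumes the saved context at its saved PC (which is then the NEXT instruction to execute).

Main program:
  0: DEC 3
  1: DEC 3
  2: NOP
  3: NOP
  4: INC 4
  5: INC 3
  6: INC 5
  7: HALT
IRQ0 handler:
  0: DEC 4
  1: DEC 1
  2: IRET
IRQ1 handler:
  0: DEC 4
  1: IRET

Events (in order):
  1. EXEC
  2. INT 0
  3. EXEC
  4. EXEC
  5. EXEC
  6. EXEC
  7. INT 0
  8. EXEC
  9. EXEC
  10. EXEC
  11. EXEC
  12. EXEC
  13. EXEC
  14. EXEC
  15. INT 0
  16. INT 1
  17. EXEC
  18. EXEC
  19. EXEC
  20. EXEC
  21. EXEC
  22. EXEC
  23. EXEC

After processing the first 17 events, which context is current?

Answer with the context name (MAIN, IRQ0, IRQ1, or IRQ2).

Event 1 (EXEC): [MAIN] PC=0: DEC 3 -> ACC=-3
Event 2 (INT 0): INT 0 arrives: push (MAIN, PC=1), enter IRQ0 at PC=0 (depth now 1)
Event 3 (EXEC): [IRQ0] PC=0: DEC 4 -> ACC=-7
Event 4 (EXEC): [IRQ0] PC=1: DEC 1 -> ACC=-8
Event 5 (EXEC): [IRQ0] PC=2: IRET -> resume MAIN at PC=1 (depth now 0)
Event 6 (EXEC): [MAIN] PC=1: DEC 3 -> ACC=-11
Event 7 (INT 0): INT 0 arrives: push (MAIN, PC=2), enter IRQ0 at PC=0 (depth now 1)
Event 8 (EXEC): [IRQ0] PC=0: DEC 4 -> ACC=-15
Event 9 (EXEC): [IRQ0] PC=1: DEC 1 -> ACC=-16
Event 10 (EXEC): [IRQ0] PC=2: IRET -> resume MAIN at PC=2 (depth now 0)
Event 11 (EXEC): [MAIN] PC=2: NOP
Event 12 (EXEC): [MAIN] PC=3: NOP
Event 13 (EXEC): [MAIN] PC=4: INC 4 -> ACC=-12
Event 14 (EXEC): [MAIN] PC=5: INC 3 -> ACC=-9
Event 15 (INT 0): INT 0 arrives: push (MAIN, PC=6), enter IRQ0 at PC=0 (depth now 1)
Event 16 (INT 1): INT 1 arrives: push (IRQ0, PC=0), enter IRQ1 at PC=0 (depth now 2)
Event 17 (EXEC): [IRQ1] PC=0: DEC 4 -> ACC=-13

Answer: IRQ1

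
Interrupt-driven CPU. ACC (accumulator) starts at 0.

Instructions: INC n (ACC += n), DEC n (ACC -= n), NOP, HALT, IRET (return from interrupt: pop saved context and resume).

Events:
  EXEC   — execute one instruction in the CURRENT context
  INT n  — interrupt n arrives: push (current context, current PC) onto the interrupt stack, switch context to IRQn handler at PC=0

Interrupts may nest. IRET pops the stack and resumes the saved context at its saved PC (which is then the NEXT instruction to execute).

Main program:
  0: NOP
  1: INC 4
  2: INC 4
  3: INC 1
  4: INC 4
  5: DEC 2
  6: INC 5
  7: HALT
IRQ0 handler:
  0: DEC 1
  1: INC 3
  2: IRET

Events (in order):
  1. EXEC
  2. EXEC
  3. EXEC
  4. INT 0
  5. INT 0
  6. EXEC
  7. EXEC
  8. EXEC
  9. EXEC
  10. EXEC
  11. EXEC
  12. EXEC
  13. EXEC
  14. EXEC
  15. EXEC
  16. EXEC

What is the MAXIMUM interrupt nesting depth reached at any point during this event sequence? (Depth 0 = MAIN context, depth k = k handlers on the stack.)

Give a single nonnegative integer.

Event 1 (EXEC): [MAIN] PC=0: NOP [depth=0]
Event 2 (EXEC): [MAIN] PC=1: INC 4 -> ACC=4 [depth=0]
Event 3 (EXEC): [MAIN] PC=2: INC 4 -> ACC=8 [depth=0]
Event 4 (INT 0): INT 0 arrives: push (MAIN, PC=3), enter IRQ0 at PC=0 (depth now 1) [depth=1]
Event 5 (INT 0): INT 0 arrives: push (IRQ0, PC=0), enter IRQ0 at PC=0 (depth now 2) [depth=2]
Event 6 (EXEC): [IRQ0] PC=0: DEC 1 -> ACC=7 [depth=2]
Event 7 (EXEC): [IRQ0] PC=1: INC 3 -> ACC=10 [depth=2]
Event 8 (EXEC): [IRQ0] PC=2: IRET -> resume IRQ0 at PC=0 (depth now 1) [depth=1]
Event 9 (EXEC): [IRQ0] PC=0: DEC 1 -> ACC=9 [depth=1]
Event 10 (EXEC): [IRQ0] PC=1: INC 3 -> ACC=12 [depth=1]
Event 11 (EXEC): [IRQ0] PC=2: IRET -> resume MAIN at PC=3 (depth now 0) [depth=0]
Event 12 (EXEC): [MAIN] PC=3: INC 1 -> ACC=13 [depth=0]
Event 13 (EXEC): [MAIN] PC=4: INC 4 -> ACC=17 [depth=0]
Event 14 (EXEC): [MAIN] PC=5: DEC 2 -> ACC=15 [depth=0]
Event 15 (EXEC): [MAIN] PC=6: INC 5 -> ACC=20 [depth=0]
Event 16 (EXEC): [MAIN] PC=7: HALT [depth=0]
Max depth observed: 2

Answer: 2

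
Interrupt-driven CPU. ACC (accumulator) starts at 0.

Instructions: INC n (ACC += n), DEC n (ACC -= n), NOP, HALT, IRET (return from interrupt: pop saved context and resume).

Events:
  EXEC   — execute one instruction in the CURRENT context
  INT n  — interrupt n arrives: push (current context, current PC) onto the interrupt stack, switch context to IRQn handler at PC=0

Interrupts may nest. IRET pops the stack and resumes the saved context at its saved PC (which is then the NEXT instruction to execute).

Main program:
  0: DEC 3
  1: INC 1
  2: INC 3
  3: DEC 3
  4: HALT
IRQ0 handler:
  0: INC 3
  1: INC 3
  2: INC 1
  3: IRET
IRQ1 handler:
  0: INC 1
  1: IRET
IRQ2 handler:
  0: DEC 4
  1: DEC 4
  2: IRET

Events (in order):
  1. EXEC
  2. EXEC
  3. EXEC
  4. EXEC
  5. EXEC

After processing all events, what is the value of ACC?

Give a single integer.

Event 1 (EXEC): [MAIN] PC=0: DEC 3 -> ACC=-3
Event 2 (EXEC): [MAIN] PC=1: INC 1 -> ACC=-2
Event 3 (EXEC): [MAIN] PC=2: INC 3 -> ACC=1
Event 4 (EXEC): [MAIN] PC=3: DEC 3 -> ACC=-2
Event 5 (EXEC): [MAIN] PC=4: HALT

Answer: -2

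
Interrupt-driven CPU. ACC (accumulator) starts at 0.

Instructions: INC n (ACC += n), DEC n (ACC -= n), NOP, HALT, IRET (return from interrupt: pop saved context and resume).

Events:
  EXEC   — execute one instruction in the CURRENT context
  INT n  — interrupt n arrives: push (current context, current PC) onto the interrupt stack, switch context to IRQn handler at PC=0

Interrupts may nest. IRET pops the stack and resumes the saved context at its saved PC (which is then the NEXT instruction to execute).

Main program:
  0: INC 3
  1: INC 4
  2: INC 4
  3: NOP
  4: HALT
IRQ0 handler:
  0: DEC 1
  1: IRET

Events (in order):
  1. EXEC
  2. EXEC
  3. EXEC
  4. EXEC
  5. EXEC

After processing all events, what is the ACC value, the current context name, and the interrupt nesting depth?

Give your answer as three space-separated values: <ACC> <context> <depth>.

Event 1 (EXEC): [MAIN] PC=0: INC 3 -> ACC=3
Event 2 (EXEC): [MAIN] PC=1: INC 4 -> ACC=7
Event 3 (EXEC): [MAIN] PC=2: INC 4 -> ACC=11
Event 4 (EXEC): [MAIN] PC=3: NOP
Event 5 (EXEC): [MAIN] PC=4: HALT

Answer: 11 MAIN 0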